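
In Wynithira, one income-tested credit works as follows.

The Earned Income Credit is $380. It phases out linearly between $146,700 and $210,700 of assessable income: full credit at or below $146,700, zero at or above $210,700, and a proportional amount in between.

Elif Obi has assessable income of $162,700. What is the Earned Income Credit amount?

$285

Earned Income Credit: $162,700 is $16,000 into a $64,000 phase-out range, leaving 48,000/64,000 of the credit: $380 × 48,000/64,000 = $285.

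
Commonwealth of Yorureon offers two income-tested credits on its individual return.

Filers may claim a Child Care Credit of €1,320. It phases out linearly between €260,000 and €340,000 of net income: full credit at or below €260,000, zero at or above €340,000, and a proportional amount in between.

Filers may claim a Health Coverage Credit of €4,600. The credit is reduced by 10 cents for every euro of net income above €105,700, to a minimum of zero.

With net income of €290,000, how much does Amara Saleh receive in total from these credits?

Child Care Credit: €290,000 is €30,000 into a €80,000 phase-out range, leaving 50,000/80,000 of the credit: €1,320 × 50,000/80,000 = €825.
Health Coverage Credit: 10% of the €184,300 excess over €105,700 is €18,430 ≥ base, so the credit is €0.
Total: €825 + €0 = €825.

€825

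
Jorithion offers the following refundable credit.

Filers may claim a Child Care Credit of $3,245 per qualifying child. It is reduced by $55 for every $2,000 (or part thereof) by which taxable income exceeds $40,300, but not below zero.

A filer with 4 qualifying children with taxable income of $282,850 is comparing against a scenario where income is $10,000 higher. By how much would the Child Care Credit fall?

At $282,850 — base = 4 × $3,245 = $12,980. income exceeds $40,300 by $242,550, which is 122 full-or-partial $2,000 increments; reduction = 122 × $55 = $6,710, leaving $6,270.
At $292,850 — base = 4 × $3,245 = $12,980. income exceeds $40,300 by $252,550, which is 127 full-or-partial $2,000 increments; reduction = 127 × $55 = $6,985, leaving $5,995.
Lost: $6,270 − $5,995 = $275.

$275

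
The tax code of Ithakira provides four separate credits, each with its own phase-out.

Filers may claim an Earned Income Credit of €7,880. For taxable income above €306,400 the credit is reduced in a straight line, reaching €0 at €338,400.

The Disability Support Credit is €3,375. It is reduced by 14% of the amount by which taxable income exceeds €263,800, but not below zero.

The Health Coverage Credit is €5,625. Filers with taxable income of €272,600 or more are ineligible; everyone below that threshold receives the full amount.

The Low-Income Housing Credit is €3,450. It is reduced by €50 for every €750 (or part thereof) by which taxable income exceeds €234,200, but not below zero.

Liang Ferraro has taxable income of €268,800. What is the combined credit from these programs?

Earned Income Credit: €268,800 is at or below the €306,400 threshold, so the full €7,880 applies.
Disability Support Credit: 14% of the €5,000 excess over €263,800 is €700; credit = €3,375 − €700 = €2,675.
Health Coverage Credit: €268,800 is below the €272,600 cutoff, so the full €5,625 applies.
Low-Income Housing Credit: income exceeds €234,200 by €34,600, which is 47 full-or-partial €750 increments; reduction = 47 × €50 = €2,350, leaving €1,100.
Total: €7,880 + €2,675 + €5,625 + €1,100 = €17,280.

€17,280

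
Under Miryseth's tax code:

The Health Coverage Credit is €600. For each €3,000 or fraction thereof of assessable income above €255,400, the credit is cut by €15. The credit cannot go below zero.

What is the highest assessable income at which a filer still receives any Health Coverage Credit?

€372,400

After 39 increments the reduction is 39 × €15 = €585, leaving €15; one more increment wipes it out. Increment 39 ends at excess 39 × €3,000 = €117,000, so the highest qualifying income is €255,400 + €117,000 = €372,400.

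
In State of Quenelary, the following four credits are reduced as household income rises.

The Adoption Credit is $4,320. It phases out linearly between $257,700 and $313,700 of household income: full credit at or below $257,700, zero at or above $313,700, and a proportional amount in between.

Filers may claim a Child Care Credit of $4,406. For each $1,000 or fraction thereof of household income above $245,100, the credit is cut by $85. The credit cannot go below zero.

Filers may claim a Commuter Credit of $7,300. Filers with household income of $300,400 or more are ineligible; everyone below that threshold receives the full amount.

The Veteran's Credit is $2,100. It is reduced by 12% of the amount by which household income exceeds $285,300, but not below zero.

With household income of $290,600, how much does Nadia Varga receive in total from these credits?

Adoption Credit: $290,600 is $32,900 into a $56,000 phase-out range, leaving 23,100/56,000 of the credit: $4,320 × 23,100/56,000 = $1,782.
Child Care Credit: income exceeds $245,100 by $45,500, which is 46 full-or-partial $1,000 increments; reduction = 46 × $85 = $3,910, leaving $496.
Commuter Credit: $290,600 is below the $300,400 cutoff, so the full $7,300 applies.
Veteran's Credit: 12% of the $5,300 excess over $285,300 is $636; credit = $2,100 − $636 = $1,464.
Total: $1,782 + $496 + $7,300 + $1,464 = $11,042.

$11,042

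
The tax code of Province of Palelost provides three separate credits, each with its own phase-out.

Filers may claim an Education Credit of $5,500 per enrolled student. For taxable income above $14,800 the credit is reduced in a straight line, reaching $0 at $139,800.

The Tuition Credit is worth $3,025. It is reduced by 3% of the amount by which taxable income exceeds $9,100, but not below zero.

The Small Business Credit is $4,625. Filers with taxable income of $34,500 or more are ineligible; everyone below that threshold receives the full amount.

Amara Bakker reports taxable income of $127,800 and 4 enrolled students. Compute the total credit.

$2,112

Education Credit: base = 4 × $5,500 = $22,000. $127,800 is $113,000 into a $125,000 phase-out range, leaving 12,000/125,000 of the credit: $22,000 × 12,000/125,000 = $2,112.
Tuition Credit: 3% of the $118,700 excess over $9,100 is $3,561 ≥ base, so the credit is $0.
Small Business Credit: $127,800 meets or exceeds the $34,500 cutoff, so the credit is $0.
Total: $2,112 + $0 + $0 = $2,112.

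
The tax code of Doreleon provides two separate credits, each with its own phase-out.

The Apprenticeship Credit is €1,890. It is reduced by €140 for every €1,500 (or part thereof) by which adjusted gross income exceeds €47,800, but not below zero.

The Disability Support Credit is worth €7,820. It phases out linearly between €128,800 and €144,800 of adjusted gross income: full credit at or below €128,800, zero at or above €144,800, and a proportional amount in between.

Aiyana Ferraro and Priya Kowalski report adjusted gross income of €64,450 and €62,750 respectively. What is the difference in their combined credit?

€280

Aiyana (€64,450): Apprenticeship Credit: income exceeds €47,800 by €16,650, which is 12 full-or-partial €1,500 increments; reduction = 12 × €140 = €1,680, leaving €210. Disability Support Credit: €64,450 is at or below the €128,800 threshold, so the full €7,820 applies. total €210 + €7,820 = €8,030
Priya (€62,750): Apprenticeship Credit: income exceeds €47,800 by €14,950, which is 10 full-or-partial €1,500 increments; reduction = 10 × €140 = €1,400, leaving €490. Disability Support Credit: €62,750 is at or below the €128,800 threshold, so the full €7,820 applies. total €490 + €7,820 = €8,310
Difference: |€8,030 − €8,310| = €280.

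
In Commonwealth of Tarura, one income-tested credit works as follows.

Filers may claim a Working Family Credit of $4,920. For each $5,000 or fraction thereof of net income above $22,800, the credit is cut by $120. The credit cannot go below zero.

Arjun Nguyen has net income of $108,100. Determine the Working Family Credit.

$2,760

Working Family Credit: income exceeds $22,800 by $85,300, which is 18 full-or-partial $5,000 increments; reduction = 18 × $120 = $2,160, leaving $2,760.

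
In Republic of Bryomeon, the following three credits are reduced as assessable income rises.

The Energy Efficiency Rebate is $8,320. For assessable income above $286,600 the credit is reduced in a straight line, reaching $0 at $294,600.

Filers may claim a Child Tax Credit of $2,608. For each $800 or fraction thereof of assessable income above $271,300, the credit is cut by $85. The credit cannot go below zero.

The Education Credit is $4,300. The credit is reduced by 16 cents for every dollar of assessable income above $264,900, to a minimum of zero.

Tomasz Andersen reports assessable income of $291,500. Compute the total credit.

$3,666

Energy Efficiency Rebate: $291,500 is $4,900 into a $8,000 phase-out range, leaving 3,100/8,000 of the credit: $8,320 × 3,100/8,000 = $3,224.
Child Tax Credit: income exceeds $271,300 by $20,200, which is 26 full-or-partial $800 increments; reduction = 26 × $85 = $2,210, leaving $398.
Education Credit: 16% of the $26,600 excess over $264,900 is $4,256; credit = $4,300 − $4,256 = $44.
Total: $3,224 + $398 + $44 = $3,666.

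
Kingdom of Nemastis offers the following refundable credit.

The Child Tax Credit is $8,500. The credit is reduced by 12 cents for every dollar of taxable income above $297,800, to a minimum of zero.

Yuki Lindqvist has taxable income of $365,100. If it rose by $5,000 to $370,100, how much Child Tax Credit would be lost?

At $365,100 — 12% of the $67,300 excess over $297,800 is $8,076; credit = $8,500 − $8,076 = $424.
At $370,100 — 12% of the $72,300 excess over $297,800 is $8,676 ≥ base, so the credit is $0.
Lost: $424 − $0 = $424.

$424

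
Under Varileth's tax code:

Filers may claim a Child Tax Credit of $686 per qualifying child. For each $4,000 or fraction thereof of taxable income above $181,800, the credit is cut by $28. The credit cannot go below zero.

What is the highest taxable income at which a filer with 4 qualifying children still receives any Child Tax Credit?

$569,800

Full credit = 4 × $686 = $2,744.
After 97 increments the reduction is 97 × $28 = $2,716, leaving $28; one more increment wipes it out. Increment 97 ends at excess 97 × $4,000 = $388,000, so the highest qualifying income is $181,800 + $388,000 = $569,800.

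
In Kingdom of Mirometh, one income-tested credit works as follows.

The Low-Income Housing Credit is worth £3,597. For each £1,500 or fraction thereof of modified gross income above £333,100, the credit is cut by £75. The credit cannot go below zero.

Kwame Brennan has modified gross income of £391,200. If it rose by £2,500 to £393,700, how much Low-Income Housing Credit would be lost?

At £391,200 — income exceeds £333,100 by £58,100, which is 39 full-or-partial £1,500 increments; reduction = 39 × £75 = £2,925, leaving £672.
At £393,700 — income exceeds £333,100 by £60,600, which is 41 full-or-partial £1,500 increments; reduction = 41 × £75 = £3,075, leaving £522.
Lost: £672 − £522 = £150.

£150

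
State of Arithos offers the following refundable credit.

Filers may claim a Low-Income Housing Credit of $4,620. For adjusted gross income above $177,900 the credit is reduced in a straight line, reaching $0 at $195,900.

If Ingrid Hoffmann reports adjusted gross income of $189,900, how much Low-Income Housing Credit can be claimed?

Low-Income Housing Credit: $189,900 is $12,000 into a $18,000 phase-out range, leaving 6,000/18,000 of the credit: $4,620 × 6,000/18,000 = $1,540.

$1,540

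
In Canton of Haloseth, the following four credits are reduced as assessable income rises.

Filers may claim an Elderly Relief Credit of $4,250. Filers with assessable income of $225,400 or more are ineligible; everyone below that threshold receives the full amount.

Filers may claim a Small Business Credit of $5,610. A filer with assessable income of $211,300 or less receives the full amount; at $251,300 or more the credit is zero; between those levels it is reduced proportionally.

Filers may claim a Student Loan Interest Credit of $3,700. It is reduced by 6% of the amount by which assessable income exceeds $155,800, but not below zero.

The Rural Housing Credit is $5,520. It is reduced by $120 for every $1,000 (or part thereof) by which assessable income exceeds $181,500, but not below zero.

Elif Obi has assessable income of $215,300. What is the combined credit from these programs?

$10,869

Elderly Relief Credit: $215,300 is below the $225,400 cutoff, so the full $4,250 applies.
Small Business Credit: $215,300 is $4,000 into a $40,000 phase-out range, leaving 36,000/40,000 of the credit: $5,610 × 36,000/40,000 = $5,049.
Student Loan Interest Credit: 6% of the $59,500 excess over $155,800 is $3,570; credit = $3,700 − $3,570 = $130.
Rural Housing Credit: income exceeds $181,500 by $33,800, which is 34 full-or-partial $1,000 increments; reduction = 34 × $120 = $4,080, leaving $1,440.
Total: $4,250 + $5,049 + $130 + $1,440 = $10,869.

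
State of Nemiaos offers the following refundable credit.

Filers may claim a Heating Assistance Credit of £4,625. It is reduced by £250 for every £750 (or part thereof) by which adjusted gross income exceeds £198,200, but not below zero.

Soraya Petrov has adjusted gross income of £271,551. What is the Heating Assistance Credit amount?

£0

Heating Assistance Credit: income exceeds £198,200 by £73,351 → 98 increments × £250 = £24,500 ≥ base, so the credit is £0.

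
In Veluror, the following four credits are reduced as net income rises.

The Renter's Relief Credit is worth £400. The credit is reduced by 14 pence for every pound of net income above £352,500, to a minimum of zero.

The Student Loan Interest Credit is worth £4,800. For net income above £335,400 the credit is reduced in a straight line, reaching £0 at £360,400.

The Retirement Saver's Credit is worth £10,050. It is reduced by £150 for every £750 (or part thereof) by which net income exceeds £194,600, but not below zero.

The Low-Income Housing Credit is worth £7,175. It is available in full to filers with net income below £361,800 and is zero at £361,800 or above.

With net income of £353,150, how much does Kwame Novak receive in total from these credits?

£8,876

Renter's Relief Credit: 14% of the £650 excess over £352,500 is £91; credit = £400 − £91 = £309.
Student Loan Interest Credit: £353,150 is £17,750 into a £25,000 phase-out range, leaving 7,250/25,000 of the credit: £4,800 × 7,250/25,000 = £1,392.
Retirement Saver's Credit: income exceeds £194,600 by £158,550 → 212 increments × £150 = £31,800 ≥ base, so the credit is £0.
Low-Income Housing Credit: £353,150 is below the £361,800 cutoff, so the full £7,175 applies.
Total: £309 + £1,392 + £0 + £7,175 = £8,876.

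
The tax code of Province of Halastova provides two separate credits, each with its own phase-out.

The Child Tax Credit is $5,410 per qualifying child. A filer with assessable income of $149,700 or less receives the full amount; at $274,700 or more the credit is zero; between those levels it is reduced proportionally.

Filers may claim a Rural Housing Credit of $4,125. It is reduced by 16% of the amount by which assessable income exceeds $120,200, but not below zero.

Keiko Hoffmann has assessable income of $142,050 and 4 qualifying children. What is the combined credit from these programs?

Child Tax Credit: base = 4 × $5,410 = $21,640. $142,050 is at or below the $149,700 threshold, so the full $21,640 applies.
Rural Housing Credit: 16% of the $21,850 excess over $120,200 is $3,496; credit = $4,125 − $3,496 = $629.
Total: $21,640 + $629 = $22,269.

$22,269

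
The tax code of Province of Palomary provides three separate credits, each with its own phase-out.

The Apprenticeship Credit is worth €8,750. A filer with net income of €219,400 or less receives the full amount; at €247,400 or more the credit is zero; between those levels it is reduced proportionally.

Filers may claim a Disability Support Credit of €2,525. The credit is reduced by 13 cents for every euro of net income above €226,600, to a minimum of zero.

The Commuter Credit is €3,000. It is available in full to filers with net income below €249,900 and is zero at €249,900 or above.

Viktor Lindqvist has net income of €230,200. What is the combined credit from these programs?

Apprenticeship Credit: €230,200 is €10,800 into a €28,000 phase-out range, leaving 17,200/28,000 of the credit: €8,750 × 17,200/28,000 = €5,375.
Disability Support Credit: 13% of the €3,600 excess over €226,600 is €468; credit = €2,525 − €468 = €2,057.
Commuter Credit: €230,200 is below the €249,900 cutoff, so the full €3,000 applies.
Total: €5,375 + €2,057 + €3,000 = €10,432.

€10,432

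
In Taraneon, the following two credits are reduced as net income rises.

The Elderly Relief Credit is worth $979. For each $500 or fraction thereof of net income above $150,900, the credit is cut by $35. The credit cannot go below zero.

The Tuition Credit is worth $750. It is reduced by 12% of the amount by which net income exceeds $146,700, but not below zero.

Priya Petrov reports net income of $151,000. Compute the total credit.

Elderly Relief Credit: income exceeds $150,900 by $100, which is 1 full-or-partial $500 increment; reduction = 1 × $35 = $35, leaving $944.
Tuition Credit: 12% of the $4,300 excess over $146,700 is $516; credit = $750 − $516 = $234.
Total: $944 + $234 = $1,178.

$1,178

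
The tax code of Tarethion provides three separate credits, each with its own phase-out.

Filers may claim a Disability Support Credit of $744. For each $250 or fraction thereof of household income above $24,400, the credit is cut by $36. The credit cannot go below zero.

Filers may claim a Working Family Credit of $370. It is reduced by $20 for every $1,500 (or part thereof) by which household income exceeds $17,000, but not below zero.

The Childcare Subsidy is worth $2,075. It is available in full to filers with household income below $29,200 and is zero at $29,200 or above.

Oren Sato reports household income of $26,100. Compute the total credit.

$2,797

Disability Support Credit: income exceeds $24,400 by $1,700, which is 7 full-or-partial $250 increments; reduction = 7 × $36 = $252, leaving $492.
Working Family Credit: income exceeds $17,000 by $9,100, which is 7 full-or-partial $1,500 increments; reduction = 7 × $20 = $140, leaving $230.
Childcare Subsidy: $26,100 is below the $29,200 cutoff, so the full $2,075 applies.
Total: $492 + $230 + $2,075 = $2,797.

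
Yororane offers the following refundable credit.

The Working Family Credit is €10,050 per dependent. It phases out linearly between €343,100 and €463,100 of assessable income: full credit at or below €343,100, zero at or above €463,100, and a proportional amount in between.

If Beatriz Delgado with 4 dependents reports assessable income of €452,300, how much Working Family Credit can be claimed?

€3,618

Working Family Credit: base = 4 × €10,050 = €40,200. €452,300 is €109,200 into a €120,000 phase-out range, leaving 10,800/120,000 of the credit: €40,200 × 10,800/120,000 = €3,618.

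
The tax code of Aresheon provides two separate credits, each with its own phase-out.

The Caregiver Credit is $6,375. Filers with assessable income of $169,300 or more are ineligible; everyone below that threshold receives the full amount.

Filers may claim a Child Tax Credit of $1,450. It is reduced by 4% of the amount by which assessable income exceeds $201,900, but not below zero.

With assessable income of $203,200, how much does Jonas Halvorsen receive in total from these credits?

Caregiver Credit: $203,200 meets or exceeds the $169,300 cutoff, so the credit is $0.
Child Tax Credit: 4% of the $1,300 excess over $201,900 is $52; credit = $1,450 − $52 = $1,398.
Total: $0 + $1,398 = $1,398.

$1,398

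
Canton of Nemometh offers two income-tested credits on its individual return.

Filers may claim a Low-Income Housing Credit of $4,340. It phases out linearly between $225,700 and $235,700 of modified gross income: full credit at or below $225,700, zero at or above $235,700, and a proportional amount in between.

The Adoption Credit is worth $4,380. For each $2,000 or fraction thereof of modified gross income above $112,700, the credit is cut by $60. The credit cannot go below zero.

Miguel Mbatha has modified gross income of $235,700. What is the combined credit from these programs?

Low-Income Housing Credit: $235,700 is at or above $235,700, so the credit is $0.
Adoption Credit: income exceeds $112,700 by $123,000, which is 62 full-or-partial $2,000 increments; reduction = 62 × $60 = $3,720, leaving $660.
Total: $0 + $660 = $660.

$660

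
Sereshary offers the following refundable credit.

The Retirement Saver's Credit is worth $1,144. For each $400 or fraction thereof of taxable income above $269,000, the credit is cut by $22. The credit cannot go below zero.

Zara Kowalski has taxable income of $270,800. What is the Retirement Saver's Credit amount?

Retirement Saver's Credit: income exceeds $269,000 by $1,800, which is 5 full-or-partial $400 increments; reduction = 5 × $22 = $110, leaving $1,034.

$1,034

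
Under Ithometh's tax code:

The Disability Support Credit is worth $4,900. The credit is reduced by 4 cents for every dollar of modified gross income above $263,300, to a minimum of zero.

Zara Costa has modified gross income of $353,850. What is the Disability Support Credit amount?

$1,278

Disability Support Credit: 4% of the $90,550 excess over $263,300 is $3,622; credit = $4,900 − $3,622 = $1,278.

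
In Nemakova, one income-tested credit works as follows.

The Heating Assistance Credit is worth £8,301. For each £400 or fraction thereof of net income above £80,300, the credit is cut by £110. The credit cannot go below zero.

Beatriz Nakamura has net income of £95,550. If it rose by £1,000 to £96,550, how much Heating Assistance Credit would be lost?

£220

At £95,550 — income exceeds £80,300 by £15,250, which is 39 full-or-partial £400 increments; reduction = 39 × £110 = £4,290, leaving £4,011.
At £96,550 — income exceeds £80,300 by £16,250, which is 41 full-or-partial £400 increments; reduction = 41 × £110 = £4,510, leaving £3,791.
Lost: £4,011 − £3,791 = £220.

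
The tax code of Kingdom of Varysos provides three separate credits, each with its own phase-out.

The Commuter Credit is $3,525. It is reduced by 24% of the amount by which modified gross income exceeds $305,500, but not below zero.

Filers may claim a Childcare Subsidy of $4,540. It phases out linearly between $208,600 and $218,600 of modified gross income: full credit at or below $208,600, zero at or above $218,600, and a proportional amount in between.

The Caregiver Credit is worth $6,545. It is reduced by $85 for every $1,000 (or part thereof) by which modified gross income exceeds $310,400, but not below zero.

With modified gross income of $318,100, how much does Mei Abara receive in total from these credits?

Commuter Credit: 24% of the $12,600 excess over $305,500 is $3,024; credit = $3,525 − $3,024 = $501.
Childcare Subsidy: $318,100 is at or above $218,600, so the credit is $0.
Caregiver Credit: income exceeds $310,400 by $7,700, which is 8 full-or-partial $1,000 increments; reduction = 8 × $85 = $680, leaving $5,865.
Total: $501 + $0 + $5,865 = $6,366.

$6,366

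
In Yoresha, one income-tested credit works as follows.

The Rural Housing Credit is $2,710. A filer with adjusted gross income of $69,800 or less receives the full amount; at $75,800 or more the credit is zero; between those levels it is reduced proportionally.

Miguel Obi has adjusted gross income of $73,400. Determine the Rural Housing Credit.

$1,084

Rural Housing Credit: $73,400 is $3,600 into a $6,000 phase-out range, leaving 2,400/6,000 of the credit: $2,710 × 2,400/6,000 = $1,084.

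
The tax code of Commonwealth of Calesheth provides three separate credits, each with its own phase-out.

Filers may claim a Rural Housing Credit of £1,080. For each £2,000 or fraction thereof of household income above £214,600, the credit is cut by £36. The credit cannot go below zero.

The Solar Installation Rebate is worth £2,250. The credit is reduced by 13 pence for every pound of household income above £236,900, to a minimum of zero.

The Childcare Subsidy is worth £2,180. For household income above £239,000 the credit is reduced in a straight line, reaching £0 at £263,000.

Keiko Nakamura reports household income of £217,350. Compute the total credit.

£5,438

Rural Housing Credit: income exceeds £214,600 by £2,750, which is 2 full-or-partial £2,000 increments; reduction = 2 × £36 = £72, leaving £1,008.
Solar Installation Rebate: £217,350 is at or below the £236,900 threshold, so the full £2,250 applies.
Childcare Subsidy: £217,350 is at or below the £239,000 threshold, so the full £2,180 applies.
Total: £1,008 + £2,250 + £2,180 = £5,438.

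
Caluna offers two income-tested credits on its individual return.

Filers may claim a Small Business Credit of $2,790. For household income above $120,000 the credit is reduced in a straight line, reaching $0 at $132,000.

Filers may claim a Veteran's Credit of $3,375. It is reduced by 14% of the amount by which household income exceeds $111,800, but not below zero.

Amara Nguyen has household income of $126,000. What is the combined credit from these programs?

Small Business Credit: $126,000 is $6,000 into a $12,000 phase-out range, leaving 6,000/12,000 of the credit: $2,790 × 6,000/12,000 = $1,395.
Veteran's Credit: 14% of the $14,200 excess over $111,800 is $1,988; credit = $3,375 − $1,988 = $1,387.
Total: $1,395 + $1,387 = $2,782.

$2,782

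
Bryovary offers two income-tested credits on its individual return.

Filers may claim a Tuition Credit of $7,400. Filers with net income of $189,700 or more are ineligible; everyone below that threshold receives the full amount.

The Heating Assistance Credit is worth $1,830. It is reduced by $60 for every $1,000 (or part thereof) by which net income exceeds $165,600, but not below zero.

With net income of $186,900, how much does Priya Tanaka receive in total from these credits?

Tuition Credit: $186,900 is below the $189,700 cutoff, so the full $7,400 applies.
Heating Assistance Credit: income exceeds $165,600 by $21,300, which is 22 full-or-partial $1,000 increments; reduction = 22 × $60 = $1,320, leaving $510.
Total: $7,400 + $510 = $7,910.

$7,910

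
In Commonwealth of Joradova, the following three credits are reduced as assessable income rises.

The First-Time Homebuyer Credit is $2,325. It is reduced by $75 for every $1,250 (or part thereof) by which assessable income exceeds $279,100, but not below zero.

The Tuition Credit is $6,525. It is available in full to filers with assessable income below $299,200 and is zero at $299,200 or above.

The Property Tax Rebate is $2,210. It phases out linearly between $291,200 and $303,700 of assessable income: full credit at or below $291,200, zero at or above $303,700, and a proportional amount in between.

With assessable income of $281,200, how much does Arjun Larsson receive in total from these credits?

$10,910

First-Time Homebuyer Credit: income exceeds $279,100 by $2,100, which is 2 full-or-partial $1,250 increments; reduction = 2 × $75 = $150, leaving $2,175.
Tuition Credit: $281,200 is below the $299,200 cutoff, so the full $6,525 applies.
Property Tax Rebate: $281,200 is at or below the $291,200 threshold, so the full $2,210 applies.
Total: $2,175 + $6,525 + $2,210 = $10,910.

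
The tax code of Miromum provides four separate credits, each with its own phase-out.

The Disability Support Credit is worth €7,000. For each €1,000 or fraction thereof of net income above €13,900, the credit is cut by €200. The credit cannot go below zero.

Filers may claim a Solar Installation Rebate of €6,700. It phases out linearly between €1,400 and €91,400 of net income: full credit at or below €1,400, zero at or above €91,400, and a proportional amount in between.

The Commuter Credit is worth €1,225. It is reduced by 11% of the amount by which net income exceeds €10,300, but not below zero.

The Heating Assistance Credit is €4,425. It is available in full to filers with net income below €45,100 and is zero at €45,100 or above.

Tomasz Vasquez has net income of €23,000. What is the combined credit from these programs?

€14,517

Disability Support Credit: income exceeds €13,900 by €9,100, which is 10 full-or-partial €1,000 increments; reduction = 10 × €200 = €2,000, leaving €5,000.
Solar Installation Rebate: €23,000 is €21,600 into a €90,000 phase-out range, leaving 68,400/90,000 of the credit: €6,700 × 68,400/90,000 = €5,092.
Commuter Credit: 11% of the €12,700 excess over €10,300 is €1,397 ≥ base, so the credit is €0.
Heating Assistance Credit: €23,000 is below the €45,100 cutoff, so the full €4,425 applies.
Total: €5,000 + €5,092 + €0 + €4,425 = €14,517.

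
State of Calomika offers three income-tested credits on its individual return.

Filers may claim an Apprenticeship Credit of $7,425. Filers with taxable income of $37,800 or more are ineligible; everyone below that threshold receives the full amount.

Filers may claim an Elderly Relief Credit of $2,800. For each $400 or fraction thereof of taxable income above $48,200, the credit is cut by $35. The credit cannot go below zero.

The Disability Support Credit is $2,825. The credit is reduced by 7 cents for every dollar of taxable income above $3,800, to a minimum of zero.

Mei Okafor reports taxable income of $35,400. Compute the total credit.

Apprenticeship Credit: $35,400 is below the $37,800 cutoff, so the full $7,425 applies.
Elderly Relief Credit: $35,400 is at or below the $48,200 threshold, so the full $2,800 applies.
Disability Support Credit: 7% of the $31,600 excess over $3,800 is $2,212; credit = $2,825 − $2,212 = $613.
Total: $7,425 + $2,800 + $613 = $10,838.

$10,838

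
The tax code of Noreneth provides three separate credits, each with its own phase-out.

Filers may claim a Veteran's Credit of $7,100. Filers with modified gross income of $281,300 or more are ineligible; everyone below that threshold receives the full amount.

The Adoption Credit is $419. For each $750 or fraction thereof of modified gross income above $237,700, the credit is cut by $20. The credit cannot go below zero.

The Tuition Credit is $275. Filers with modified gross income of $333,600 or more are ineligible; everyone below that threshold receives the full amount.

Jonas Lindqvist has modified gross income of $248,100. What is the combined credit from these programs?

Veteran's Credit: $248,100 is below the $281,300 cutoff, so the full $7,100 applies.
Adoption Credit: income exceeds $237,700 by $10,400, which is 14 full-or-partial $750 increments; reduction = 14 × $20 = $280, leaving $139.
Tuition Credit: $248,100 is below the $333,600 cutoff, so the full $275 applies.
Total: $7,100 + $139 + $275 = $7,514.

$7,514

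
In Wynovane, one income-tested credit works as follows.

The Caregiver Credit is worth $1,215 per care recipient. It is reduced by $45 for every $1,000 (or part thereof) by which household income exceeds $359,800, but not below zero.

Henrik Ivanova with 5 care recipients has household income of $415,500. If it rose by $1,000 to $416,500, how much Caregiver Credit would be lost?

At $415,500 — base = 5 × $1,215 = $6,075. income exceeds $359,800 by $55,700, which is 56 full-or-partial $1,000 increments; reduction = 56 × $45 = $2,520, leaving $3,555.
At $416,500 — base = 5 × $1,215 = $6,075. income exceeds $359,800 by $56,700, which is 57 full-or-partial $1,000 increments; reduction = 57 × $45 = $2,565, leaving $3,510.
Lost: $3,555 − $3,510 = $45.

$45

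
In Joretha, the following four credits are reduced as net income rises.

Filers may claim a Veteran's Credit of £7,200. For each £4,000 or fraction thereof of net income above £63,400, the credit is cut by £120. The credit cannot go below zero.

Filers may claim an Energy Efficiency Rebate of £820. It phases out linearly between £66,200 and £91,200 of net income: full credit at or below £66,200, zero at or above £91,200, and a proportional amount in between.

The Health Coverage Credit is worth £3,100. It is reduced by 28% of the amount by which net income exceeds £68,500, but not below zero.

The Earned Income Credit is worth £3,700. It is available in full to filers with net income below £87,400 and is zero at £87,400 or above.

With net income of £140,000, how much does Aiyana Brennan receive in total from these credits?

Veteran's Credit: income exceeds £63,400 by £76,600, which is 20 full-or-partial £4,000 increments; reduction = 20 × £120 = £2,400, leaving £4,800.
Energy Efficiency Rebate: £140,000 is at or above £91,200, so the credit is £0.
Health Coverage Credit: 28% of the £71,500 excess over £68,500 is £20,020 ≥ base, so the credit is £0.
Earned Income Credit: £140,000 meets or exceeds the £87,400 cutoff, so the credit is £0.
Total: £4,800 + £0 + £0 + £0 = £4,800.

£4,800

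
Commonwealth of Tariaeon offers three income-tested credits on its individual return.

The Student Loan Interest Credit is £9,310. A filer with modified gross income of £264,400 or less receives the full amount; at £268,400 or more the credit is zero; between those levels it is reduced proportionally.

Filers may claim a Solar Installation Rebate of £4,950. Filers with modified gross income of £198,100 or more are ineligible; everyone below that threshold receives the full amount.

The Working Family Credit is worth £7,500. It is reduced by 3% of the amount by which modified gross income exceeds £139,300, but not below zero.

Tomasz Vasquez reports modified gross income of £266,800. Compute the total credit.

£7,399

Student Loan Interest Credit: £266,800 is £2,400 into a £4,000 phase-out range, leaving 1,600/4,000 of the credit: £9,310 × 1,600/4,000 = £3,724.
Solar Installation Rebate: £266,800 meets or exceeds the £198,100 cutoff, so the credit is £0.
Working Family Credit: 3% of the £127,500 excess over £139,300 is £3,825; credit = £7,500 − £3,825 = £3,675.
Total: £3,724 + £0 + £3,675 = £7,399.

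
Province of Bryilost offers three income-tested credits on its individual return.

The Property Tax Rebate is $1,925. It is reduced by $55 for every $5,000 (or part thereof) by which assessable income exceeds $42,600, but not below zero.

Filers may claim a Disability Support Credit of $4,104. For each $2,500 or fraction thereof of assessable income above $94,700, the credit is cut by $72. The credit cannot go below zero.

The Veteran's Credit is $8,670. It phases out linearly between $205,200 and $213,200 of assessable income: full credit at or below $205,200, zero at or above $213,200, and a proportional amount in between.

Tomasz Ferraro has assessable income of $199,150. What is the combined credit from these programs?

Property Tax Rebate: income exceeds $42,600 by $156,550, which is 32 full-or-partial $5,000 increments; reduction = 32 × $55 = $1,760, leaving $165.
Disability Support Credit: income exceeds $94,700 by $104,450, which is 42 full-or-partial $2,500 increments; reduction = 42 × $72 = $3,024, leaving $1,080.
Veteran's Credit: $199,150 is at or below the $205,200 threshold, so the full $8,670 applies.
Total: $165 + $1,080 + $8,670 = $9,915.

$9,915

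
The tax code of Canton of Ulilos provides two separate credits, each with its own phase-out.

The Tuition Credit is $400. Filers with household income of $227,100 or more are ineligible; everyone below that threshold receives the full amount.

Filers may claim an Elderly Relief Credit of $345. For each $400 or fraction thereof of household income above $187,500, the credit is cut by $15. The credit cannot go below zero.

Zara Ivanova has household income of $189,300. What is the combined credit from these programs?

$670

Tuition Credit: $189,300 is below the $227,100 cutoff, so the full $400 applies.
Elderly Relief Credit: income exceeds $187,500 by $1,800, which is 5 full-or-partial $400 increments; reduction = 5 × $15 = $75, leaving $270.
Total: $400 + $270 = $670.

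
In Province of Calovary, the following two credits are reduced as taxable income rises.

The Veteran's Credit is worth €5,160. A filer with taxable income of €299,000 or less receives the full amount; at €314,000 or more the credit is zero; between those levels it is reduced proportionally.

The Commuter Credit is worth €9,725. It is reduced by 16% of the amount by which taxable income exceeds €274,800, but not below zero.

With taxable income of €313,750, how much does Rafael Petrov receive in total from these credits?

€3,579

Veteran's Credit: €313,750 is €14,750 into a €15,000 phase-out range, leaving 250/15,000 of the credit: €5,160 × 250/15,000 = €86.
Commuter Credit: 16% of the €38,950 excess over €274,800 is €6,232; credit = €9,725 − €6,232 = €3,493.
Total: €86 + €3,493 = €3,579.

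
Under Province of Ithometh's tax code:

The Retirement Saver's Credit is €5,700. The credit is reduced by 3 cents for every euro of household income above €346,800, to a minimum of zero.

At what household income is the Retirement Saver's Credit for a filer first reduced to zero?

The credit falls by 3% of each euro above €346,800, so it reaches zero when the excess is €5,700 / 3% = €190,000: income = €346,800 + €190,000 = €536,800.

€536,800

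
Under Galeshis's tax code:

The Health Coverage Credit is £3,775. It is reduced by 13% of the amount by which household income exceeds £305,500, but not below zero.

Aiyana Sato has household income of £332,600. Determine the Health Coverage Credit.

£252

Health Coverage Credit: 13% of the £27,100 excess over £305,500 is £3,523; credit = £3,775 − £3,523 = £252.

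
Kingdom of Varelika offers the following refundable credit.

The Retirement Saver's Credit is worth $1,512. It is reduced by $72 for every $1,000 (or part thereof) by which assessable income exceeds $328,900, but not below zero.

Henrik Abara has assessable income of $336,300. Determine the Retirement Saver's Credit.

$936

Retirement Saver's Credit: income exceeds $328,900 by $7,400, which is 8 full-or-partial $1,000 increments; reduction = 8 × $72 = $576, leaving $936.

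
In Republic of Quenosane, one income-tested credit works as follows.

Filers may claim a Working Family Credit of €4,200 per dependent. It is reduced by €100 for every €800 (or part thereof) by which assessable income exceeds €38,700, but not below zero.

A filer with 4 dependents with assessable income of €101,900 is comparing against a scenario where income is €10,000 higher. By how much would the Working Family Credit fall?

At €101,900 — base = 4 × €4,200 = €16,800. income exceeds €38,700 by €63,200, which is 79 full-or-partial €800 increments; reduction = 79 × €100 = €7,900, leaving €8,900.
At €111,900 — base = 4 × €4,200 = €16,800. income exceeds €38,700 by €73,200, which is 92 full-or-partial €800 increments; reduction = 92 × €100 = €9,200, leaving €7,600.
Lost: €8,900 − €7,600 = €1,300.

€1,300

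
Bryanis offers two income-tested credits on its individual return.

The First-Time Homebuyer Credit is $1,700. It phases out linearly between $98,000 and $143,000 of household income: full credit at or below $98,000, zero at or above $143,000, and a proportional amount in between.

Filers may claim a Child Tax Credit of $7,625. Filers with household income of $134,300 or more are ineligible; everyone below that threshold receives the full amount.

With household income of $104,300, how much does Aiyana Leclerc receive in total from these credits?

First-Time Homebuyer Credit: $104,300 is $6,300 into a $45,000 phase-out range, leaving 38,700/45,000 of the credit: $1,700 × 38,700/45,000 = $1,462.
Child Tax Credit: $104,300 is below the $134,300 cutoff, so the full $7,625 applies.
Total: $1,462 + $7,625 = $9,087.

$9,087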